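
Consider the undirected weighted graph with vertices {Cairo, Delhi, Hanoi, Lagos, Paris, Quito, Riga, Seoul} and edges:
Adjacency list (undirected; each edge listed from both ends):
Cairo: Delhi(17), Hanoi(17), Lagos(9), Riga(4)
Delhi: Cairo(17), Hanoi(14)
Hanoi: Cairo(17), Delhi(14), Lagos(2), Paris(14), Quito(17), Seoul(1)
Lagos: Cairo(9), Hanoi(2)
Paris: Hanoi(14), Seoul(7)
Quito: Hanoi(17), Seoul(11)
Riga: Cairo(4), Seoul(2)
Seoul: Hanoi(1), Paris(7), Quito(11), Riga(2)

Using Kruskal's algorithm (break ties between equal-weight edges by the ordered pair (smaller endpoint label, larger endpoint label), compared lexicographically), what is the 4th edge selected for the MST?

Kruskal: consider edges lightest-first.
Hanoi Seoul (1): add — endpoints in different components.
Hanoi Lagos (2): add — endpoints in different components.
Riga Seoul (2): add — endpoints in different components.
Cairo Riga (4): add — endpoints in different components.
Paris Seoul (7): add — endpoints in different components.
Cairo Lagos (9): skip — Lagos and Cairo already connected.
Quito Seoul (11): add — endpoints in different components.
Delhi Hanoi (14): add — endpoints in different components.
The 4th edge added is Cairo Riga.

Cairo-Riga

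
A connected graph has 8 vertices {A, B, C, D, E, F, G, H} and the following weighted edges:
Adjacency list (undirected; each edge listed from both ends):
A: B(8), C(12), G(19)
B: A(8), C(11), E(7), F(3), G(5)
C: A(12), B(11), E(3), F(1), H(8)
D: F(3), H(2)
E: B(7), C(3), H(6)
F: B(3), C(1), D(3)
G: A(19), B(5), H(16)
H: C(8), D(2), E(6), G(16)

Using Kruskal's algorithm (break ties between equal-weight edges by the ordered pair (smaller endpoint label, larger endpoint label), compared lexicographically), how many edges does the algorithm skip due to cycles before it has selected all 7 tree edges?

2

Kruskal's algorithm — process edges by increasing weight (ties by edge label):
C-F (1): add — endpoints in different components.
D-H (2): add — endpoints in different components.
B-F (3): add — endpoints in different components.
C-E (3): add — endpoints in different components.
D-F (3): add — endpoints in different components.
B-G (5): add — endpoints in different components.
E-H (6): skip — E and H already connected.
B-E (7): skip — B and E already connected.
A-B (8): add — endpoints in different components.
Edges rejected before the tree was complete: 2.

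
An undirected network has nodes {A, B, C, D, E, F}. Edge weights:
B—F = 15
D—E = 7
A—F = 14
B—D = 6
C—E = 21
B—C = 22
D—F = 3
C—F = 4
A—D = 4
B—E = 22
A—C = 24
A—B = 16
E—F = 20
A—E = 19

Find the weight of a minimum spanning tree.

24

Grow the tree from C using Prim:
Step 1: cheapest edge leaving the tree is C—F (4); add F.
Step 2: cheapest edge leaving the tree is D—F (3); add D.
Step 3: cheapest edge leaving the tree is A—D (4); add A.
Step 4: cheapest edge leaving the tree is B—D (6); add B.
Step 5: cheapest edge leaving the tree is D—E (7); add E.
MST edges: C—F, D—F, A—D, B—D, D—E; total weight 4+3+4+6+7 = 24.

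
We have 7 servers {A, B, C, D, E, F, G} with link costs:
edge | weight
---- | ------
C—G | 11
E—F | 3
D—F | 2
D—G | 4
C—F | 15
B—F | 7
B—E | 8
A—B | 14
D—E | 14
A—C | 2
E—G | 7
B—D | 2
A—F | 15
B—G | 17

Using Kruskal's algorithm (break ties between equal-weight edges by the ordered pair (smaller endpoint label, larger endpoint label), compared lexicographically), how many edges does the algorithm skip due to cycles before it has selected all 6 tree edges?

Kruskal's algorithm — process edges by increasing weight (ties by edge label):
A—C (2): add — endpoints in different components.
B—D (2): add — endpoints in different components.
D—F (2): add — endpoints in different components.
E—F (3): add — endpoints in different components.
D—G (4): add — endpoints in different components.
B—F (7): skip — B and F already connected.
E—G (7): skip — E and G already connected.
B—E (8): skip — B and E already connected.
C—G (11): add — endpoints in different components.
Edges rejected before the tree was complete: 3.

3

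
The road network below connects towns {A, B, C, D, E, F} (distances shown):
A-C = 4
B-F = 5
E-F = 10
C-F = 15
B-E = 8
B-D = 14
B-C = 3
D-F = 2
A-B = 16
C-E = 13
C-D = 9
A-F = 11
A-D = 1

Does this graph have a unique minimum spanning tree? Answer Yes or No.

Kruskal: consider edges lightest-first.
A-D (1): add. Components now {A,D} {B} {C} {E} {F}
D-F (2): add. Components now {A,D,F} {B} {C} {E}
B-C (3): add. Components now {A,D,F} {B,C} {E}
A-C (4): add. Components now {A,B,C,D,F} {E}
B-F (5): skip — B and F already connected.
B-E (8): add. Components now {A,B,C,D,E,F}
Every non-tree edge has weight strictly greater than the heaviest edge on the tree path between its endpoints, so the MST is unique.

Yes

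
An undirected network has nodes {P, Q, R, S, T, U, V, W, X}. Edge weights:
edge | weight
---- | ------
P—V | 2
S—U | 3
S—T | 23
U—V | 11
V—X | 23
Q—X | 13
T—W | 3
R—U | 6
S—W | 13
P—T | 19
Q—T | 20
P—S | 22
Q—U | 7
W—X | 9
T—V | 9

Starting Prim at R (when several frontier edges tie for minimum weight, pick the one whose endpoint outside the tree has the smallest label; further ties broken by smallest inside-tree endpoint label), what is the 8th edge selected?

Grow the tree from R using Prim:
Step 1: cheapest edge leaving the tree is R—U (6); add U.
Step 2: cheapest edge leaving the tree is S—U (3); add S.
Step 3: cheapest edge leaving the tree is Q—U (7); add Q.
Step 4: cheapest edge leaving the tree is U—V (11); add V.
Step 5: cheapest edge leaving the tree is P—V (2); add P.
Step 6: cheapest edge leaving the tree is T—V (9); add T.
Step 7: cheapest edge leaving the tree is T—W (3); add W.
Step 8: cheapest edge leaving the tree is W—X (9); add X.
The 8th edge added is W—X.

W-X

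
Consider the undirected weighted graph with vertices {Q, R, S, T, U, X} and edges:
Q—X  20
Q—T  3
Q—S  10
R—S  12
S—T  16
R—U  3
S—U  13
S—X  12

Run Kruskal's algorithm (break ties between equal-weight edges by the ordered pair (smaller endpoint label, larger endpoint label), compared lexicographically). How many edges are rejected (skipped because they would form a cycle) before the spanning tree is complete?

0

Kruskal: consider edges lightest-first.
Q—T (3): add — endpoints in different components.
R—U (3): add — endpoints in different components.
Q—S (10): add — endpoints in different components.
R—S (12): add — endpoints in different components.
S—X (12): add — endpoints in different components.
Edges rejected before the tree was complete: 0.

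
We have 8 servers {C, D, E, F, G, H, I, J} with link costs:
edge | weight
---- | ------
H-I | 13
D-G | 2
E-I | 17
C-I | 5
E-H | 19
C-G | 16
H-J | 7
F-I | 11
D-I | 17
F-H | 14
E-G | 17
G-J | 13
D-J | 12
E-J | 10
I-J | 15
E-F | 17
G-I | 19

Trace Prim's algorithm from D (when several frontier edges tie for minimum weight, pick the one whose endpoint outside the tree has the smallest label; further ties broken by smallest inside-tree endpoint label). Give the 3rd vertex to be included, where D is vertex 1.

J

Prim's algorithm from D:
Step 1: cheapest edge leaving the tree is D-G (2); add G.
Step 2: cheapest edge leaving the tree is D-J (12); add J.
Step 3: cheapest edge leaving the tree is H-J (7); add H.
Step 4: cheapest edge leaving the tree is E-J (10); add E.
Step 5: cheapest edge leaving the tree is H-I (13); add I.
Step 6: cheapest edge leaving the tree is C-I (5); add C.
Step 7: cheapest edge leaving the tree is F-I (11); add F.
Vertex order: D, G, J, H, E, I, C, F. The 3rd vertex is J.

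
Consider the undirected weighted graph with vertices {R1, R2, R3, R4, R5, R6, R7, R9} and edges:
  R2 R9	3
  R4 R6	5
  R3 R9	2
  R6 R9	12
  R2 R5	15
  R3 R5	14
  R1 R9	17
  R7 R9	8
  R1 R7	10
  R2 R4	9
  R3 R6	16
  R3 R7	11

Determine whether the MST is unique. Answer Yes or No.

Kruskal's algorithm — process edges by increasing weight (ties by edge label):
R3 R9 (2): add — endpoints in different components.
R2 R9 (3): add — endpoints in different components.
R4 R6 (5): add — endpoints in different components.
R7 R9 (8): add — endpoints in different components.
R2 R4 (9): add — endpoints in different components.
R1 R7 (10): add — endpoints in different components.
R3 R7 (11): skip — R3 and R7 already connected.
R6 R9 (12): skip — R6 and R9 already connected.
R3 R5 (14): add — endpoints in different components.
Every non-tree edge has weight strictly greater than the heaviest edge on the tree path between its endpoints, so the MST is unique.

Yes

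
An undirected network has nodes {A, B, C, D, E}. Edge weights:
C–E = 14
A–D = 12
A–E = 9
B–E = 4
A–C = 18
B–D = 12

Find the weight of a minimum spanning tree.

39

Grow the tree from C using Prim:
Step 1: frontier [C–E 14, A–C 18] → take C–E (14); add E.
Step 2: frontier [A–C 18, B–E 4, A–E 9] → take B–E (4); add B.
Step 3: frontier [B–D 12, A–C 18, A–E 9] → take A–E (9); add A.
Step 4: frontier [A–D 12, B–D 12] → take A–D (12); add D.
MST edges: C–E, B–E, A–E, A–D; total weight 14+4+9+12 = 39.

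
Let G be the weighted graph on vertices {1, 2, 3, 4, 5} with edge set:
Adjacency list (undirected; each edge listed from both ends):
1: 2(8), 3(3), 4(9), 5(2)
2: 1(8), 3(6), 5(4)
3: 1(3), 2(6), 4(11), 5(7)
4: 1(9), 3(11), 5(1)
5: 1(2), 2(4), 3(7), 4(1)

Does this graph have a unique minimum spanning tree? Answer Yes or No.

Yes

Kruskal: consider edges lightest-first.
4-5 (1): add. Components now {1} {2} {3} {4,5}
1-5 (2): add. Components now {1,4,5} {2} {3}
1-3 (3): add. Components now {1,3,4,5} {2}
2-5 (4): add. Components now {1,2,3,4,5}
Every non-tree edge has weight strictly greater than the heaviest edge on the tree path between its endpoints, so the MST is unique.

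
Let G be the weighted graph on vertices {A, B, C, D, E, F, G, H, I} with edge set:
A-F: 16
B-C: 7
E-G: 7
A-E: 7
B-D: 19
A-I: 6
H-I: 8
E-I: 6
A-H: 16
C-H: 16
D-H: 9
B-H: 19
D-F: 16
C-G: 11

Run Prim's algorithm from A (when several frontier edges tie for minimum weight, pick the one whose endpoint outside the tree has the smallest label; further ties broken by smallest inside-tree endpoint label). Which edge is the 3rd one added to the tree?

Prim's algorithm from A:
Step 1: frontier [A-I 6, A-E 7, A-F 16, A-H 16] → take A-I (6); add I.
Step 2: frontier [A-E 7, A-F 16, A-H 16, E-I 6, H-I 8] → take E-I (6); add E.
Step 3: frontier [A-F 16, A-H 16, E-G 7, H-I 8] → take E-G (7); add G.
Step 4: frontier [A-F 16, A-H 16, C-G 11, H-I 8] → take H-I (8); add H.
Step 5: frontier [A-F 16, C-G 11, D-H 9, C-H 16, B-H 19] → take D-H (9); add D.
Step 6: frontier [A-F 16, D-F 16, B-D 19, C-G 11, C-H 16, B-H 19] → take C-G (11); add C.
Step 7: frontier [A-F 16, B-C 7, D-F 16, B-D 19, B-H 19] → take B-C (7); add B.
Step 8: frontier [A-F 16, D-F 16] → take A-F (16); add F.
The 3rd edge added is E-G.

E-G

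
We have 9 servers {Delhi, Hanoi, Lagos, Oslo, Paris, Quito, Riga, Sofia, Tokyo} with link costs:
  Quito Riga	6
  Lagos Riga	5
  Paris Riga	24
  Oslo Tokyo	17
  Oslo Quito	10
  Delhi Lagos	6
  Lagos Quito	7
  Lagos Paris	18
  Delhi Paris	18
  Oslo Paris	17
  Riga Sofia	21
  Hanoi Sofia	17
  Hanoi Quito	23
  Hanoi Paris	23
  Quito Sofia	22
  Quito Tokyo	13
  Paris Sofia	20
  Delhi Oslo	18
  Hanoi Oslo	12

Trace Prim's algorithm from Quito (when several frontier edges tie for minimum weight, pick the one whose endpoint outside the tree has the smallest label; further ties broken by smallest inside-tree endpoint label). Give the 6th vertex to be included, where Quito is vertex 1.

Hanoi

Prim, starting at Quito.
Step 1: cheapest edge leaving the tree is Quito Riga (6); add Riga.
Step 2: cheapest edge leaving the tree is Lagos Riga (5); add Lagos.
Step 3: cheapest edge leaving the tree is Delhi Lagos (6); add Delhi.
Step 4: cheapest edge leaving the tree is Oslo Quito (10); add Oslo.
Step 5: cheapest edge leaving the tree is Hanoi Oslo (12); add Hanoi.
Step 6: cheapest edge leaving the tree is Quito Tokyo (13); add Tokyo.
Step 7: cheapest edge leaving the tree is Oslo Paris (17); add Paris.
Step 8: cheapest edge leaving the tree is Hanoi Sofia (17); add Sofia.
Vertex order: Quito, Riga, Lagos, Delhi, Oslo, Hanoi, Tokyo, Paris, Sofia. The 6th vertex is Hanoi.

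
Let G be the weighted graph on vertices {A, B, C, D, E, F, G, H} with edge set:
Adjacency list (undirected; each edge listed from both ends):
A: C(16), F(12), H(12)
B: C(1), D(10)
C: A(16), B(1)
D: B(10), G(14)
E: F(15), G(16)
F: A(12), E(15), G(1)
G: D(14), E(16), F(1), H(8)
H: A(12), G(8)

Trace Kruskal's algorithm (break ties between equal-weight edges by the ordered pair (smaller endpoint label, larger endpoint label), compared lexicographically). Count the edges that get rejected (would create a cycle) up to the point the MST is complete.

Kruskal: consider edges lightest-first.
B–C (1): add — endpoints in different components.
F–G (1): add — endpoints in different components.
G–H (8): add — endpoints in different components.
B–D (10): add — endpoints in different components.
A–F (12): add — endpoints in different components.
A–H (12): skip — A and H already connected.
D–G (14): add — endpoints in different components.
E–F (15): add — endpoints in different components.
Edges rejected before the tree was complete: 1.

1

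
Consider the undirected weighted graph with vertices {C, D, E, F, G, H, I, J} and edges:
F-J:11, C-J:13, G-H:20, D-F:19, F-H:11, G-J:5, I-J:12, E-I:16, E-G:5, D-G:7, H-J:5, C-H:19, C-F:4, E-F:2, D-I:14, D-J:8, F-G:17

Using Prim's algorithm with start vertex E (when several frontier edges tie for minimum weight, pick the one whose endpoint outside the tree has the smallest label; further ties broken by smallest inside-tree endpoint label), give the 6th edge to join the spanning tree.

Prim's algorithm from E:
Step 1: cheapest edge leaving the tree is E-F (2); add F.
Step 2: cheapest edge leaving the tree is C-F (4); add C.
Step 3: cheapest edge leaving the tree is E-G (5); add G.
Step 4: cheapest edge leaving the tree is G-J (5); add J.
Step 5: cheapest edge leaving the tree is H-J (5); add H.
Step 6: cheapest edge leaving the tree is D-G (7); add D.
Step 7: cheapest edge leaving the tree is I-J (12); add I.
The 6th edge added is D-G.

D-G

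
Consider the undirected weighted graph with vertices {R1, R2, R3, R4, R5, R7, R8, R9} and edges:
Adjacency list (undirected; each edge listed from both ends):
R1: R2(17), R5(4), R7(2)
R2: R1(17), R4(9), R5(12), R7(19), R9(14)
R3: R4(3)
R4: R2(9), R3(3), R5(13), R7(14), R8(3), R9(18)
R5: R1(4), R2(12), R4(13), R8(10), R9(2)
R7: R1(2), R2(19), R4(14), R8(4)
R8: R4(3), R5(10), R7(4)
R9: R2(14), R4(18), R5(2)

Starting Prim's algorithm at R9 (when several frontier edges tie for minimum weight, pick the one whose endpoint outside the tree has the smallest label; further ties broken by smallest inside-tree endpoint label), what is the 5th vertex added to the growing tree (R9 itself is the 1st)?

Grow the tree from R9 using Prim:
Step 1: cheapest edge leaving the tree is R5 R9 (2); add R5.
Step 2: cheapest edge leaving the tree is R1 R5 (4); add R1.
Step 3: cheapest edge leaving the tree is R1 R7 (2); add R7.
Step 4: cheapest edge leaving the tree is R7 R8 (4); add R8.
Step 5: cheapest edge leaving the tree is R4 R8 (3); add R4.
Step 6: cheapest edge leaving the tree is R3 R4 (3); add R3.
Step 7: cheapest edge leaving the tree is R2 R4 (9); add R2.
Vertex order: R9, R5, R1, R7, R8, R4, R3, R2. The 5th vertex is R8.

R8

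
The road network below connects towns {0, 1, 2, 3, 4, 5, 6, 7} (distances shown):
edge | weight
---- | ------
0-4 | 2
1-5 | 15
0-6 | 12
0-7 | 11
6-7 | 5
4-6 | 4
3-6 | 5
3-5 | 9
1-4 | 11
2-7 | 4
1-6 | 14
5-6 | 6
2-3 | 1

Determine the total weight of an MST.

Sort edges by weight, then run Kruskal:
2-3 (1): add — endpoints in different components.
0-4 (2): add — endpoints in different components.
2-7 (4): add — endpoints in different components.
4-6 (4): add — endpoints in different components.
3-6 (5): add — endpoints in different components.
6-7 (5): skip — 6 and 7 already connected.
5-6 (6): add — endpoints in different components.
3-5 (9): skip — 3 and 5 already connected.
0-7 (11): skip — 0 and 7 already connected.
1-4 (11): add — endpoints in different components.
MST edges: 2-3, 0-4, 2-7, 4-6, 3-6, 5-6, 1-4; total weight 1+2+4+4+5+6+11 = 33.

33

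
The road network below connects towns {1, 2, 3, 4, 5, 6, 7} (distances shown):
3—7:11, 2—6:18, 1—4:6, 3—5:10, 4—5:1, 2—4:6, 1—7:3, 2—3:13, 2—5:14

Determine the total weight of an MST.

44

Prim, starting at 6.
Step 1: frontier [2—6 18] → take 2—6 (18); add 2.
Step 2: frontier [2—4 6, 2—3 13, 2—5 14] → take 2—4 (6); add 4.
Step 3: frontier [2—3 13, 2—5 14, 4—5 1, 1—4 6] → take 4—5 (1); add 5.
Step 4: frontier [2—3 13, 1—4 6, 3—5 10] → take 1—4 (6); add 1.
Step 5: frontier [1—7 3, 2—3 13, 3—5 10] → take 1—7 (3); add 7.
Step 6: frontier [2—3 13, 3—5 10, 3—7 11] → take 3—5 (10); add 3.
MST edges: 2—6, 2—4, 4—5, 1—4, 1—7, 3—5; total weight 18+6+1+6+3+10 = 44.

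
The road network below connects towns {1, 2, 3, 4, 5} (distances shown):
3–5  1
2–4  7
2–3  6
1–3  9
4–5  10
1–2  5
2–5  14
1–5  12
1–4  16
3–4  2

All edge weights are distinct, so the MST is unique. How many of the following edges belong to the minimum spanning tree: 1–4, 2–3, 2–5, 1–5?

1

Kruskal's algorithm — process edges by increasing weight (ties by edge label):
3–5 (1): add — endpoints in different components.
3–4 (2): add — endpoints in different components.
1–2 (5): add — endpoints in different components.
2–3 (6): add — endpoints in different components.
MST edge set: {3–5, 3–4, 1–2, 2–3}.
Of the listed edges, {2–3} are in the MST → 1.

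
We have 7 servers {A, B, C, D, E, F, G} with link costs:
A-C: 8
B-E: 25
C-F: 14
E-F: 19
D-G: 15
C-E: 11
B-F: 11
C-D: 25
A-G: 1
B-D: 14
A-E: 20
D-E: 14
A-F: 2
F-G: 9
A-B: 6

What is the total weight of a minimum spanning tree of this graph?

42

Kruskal's algorithm — process edges by increasing weight (ties by edge label):
A-G (1): add. Components now {A,G} {B} {C} {D} {E} {F}
A-F (2): add. Components now {A,F,G} {B} {C} {D} {E}
A-B (6): add. Components now {A,B,F,G} {C} {D} {E}
A-C (8): add. Components now {A,B,C,F,G} {D} {E}
F-G (9): skip — F and G already connected.
B-F (11): skip — B and F already connected.
C-E (11): add. Components now {A,B,C,E,F,G} {D}
B-D (14): add. Components now {A,B,C,D,E,F,G}
MST edges: A-G, A-F, A-B, A-C, C-E, B-D; total weight 1+2+6+8+11+14 = 42.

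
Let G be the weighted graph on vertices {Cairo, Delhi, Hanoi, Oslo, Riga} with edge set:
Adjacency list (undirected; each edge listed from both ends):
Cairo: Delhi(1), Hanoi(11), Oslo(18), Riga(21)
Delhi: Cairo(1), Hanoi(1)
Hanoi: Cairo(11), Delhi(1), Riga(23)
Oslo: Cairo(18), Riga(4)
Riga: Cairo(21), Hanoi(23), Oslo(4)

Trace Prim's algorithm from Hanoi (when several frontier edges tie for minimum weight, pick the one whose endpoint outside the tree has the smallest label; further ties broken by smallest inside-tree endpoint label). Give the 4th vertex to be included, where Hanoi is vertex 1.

Oslo

Prim, starting at Hanoi.
Step 1: cheapest edge leaving the tree is Delhi—Hanoi (1); add Delhi.
Step 2: cheapest edge leaving the tree is Cairo—Delhi (1); add Cairo.
Step 3: cheapest edge leaving the tree is Cairo—Oslo (18); add Oslo.
Step 4: cheapest edge leaving the tree is Oslo—Riga (4); add Riga.
Vertex order: Hanoi, Delhi, Cairo, Oslo, Riga. The 4th vertex is Oslo.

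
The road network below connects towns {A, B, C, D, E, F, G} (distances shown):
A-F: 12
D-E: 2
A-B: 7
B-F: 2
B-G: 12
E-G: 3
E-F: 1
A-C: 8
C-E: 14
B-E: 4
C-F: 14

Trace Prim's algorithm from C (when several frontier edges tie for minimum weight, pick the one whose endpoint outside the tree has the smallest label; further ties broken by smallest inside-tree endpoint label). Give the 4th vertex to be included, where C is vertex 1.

F

Prim, starting at C.
Step 1: cheapest edge leaving the tree is A-C (8); add A.
Step 2: cheapest edge leaving the tree is A-B (7); add B.
Step 3: cheapest edge leaving the tree is B-F (2); add F.
Step 4: cheapest edge leaving the tree is E-F (1); add E.
Step 5: cheapest edge leaving the tree is D-E (2); add D.
Step 6: cheapest edge leaving the tree is E-G (3); add G.
Vertex order: C, A, B, F, E, D, G. The 4th vertex is F.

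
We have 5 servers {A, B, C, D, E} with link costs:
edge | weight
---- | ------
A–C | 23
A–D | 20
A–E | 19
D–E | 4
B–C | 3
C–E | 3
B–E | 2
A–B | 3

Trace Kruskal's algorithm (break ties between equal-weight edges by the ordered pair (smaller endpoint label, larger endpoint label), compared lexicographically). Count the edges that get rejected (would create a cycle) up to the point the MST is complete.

1

Sort edges by weight, then run Kruskal:
B–E (2): add — endpoints in different components.
A–B (3): add — endpoints in different components.
B–C (3): add — endpoints in different components.
C–E (3): skip — C and E already connected.
D–E (4): add — endpoints in different components.
Edges rejected before the tree was complete: 1.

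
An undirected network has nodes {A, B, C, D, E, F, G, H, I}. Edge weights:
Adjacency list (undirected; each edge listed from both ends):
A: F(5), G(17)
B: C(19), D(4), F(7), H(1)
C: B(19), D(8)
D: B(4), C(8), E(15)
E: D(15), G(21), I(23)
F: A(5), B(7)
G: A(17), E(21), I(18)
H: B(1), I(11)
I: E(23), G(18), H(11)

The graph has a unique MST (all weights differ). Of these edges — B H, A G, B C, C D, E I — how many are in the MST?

Kruskal's algorithm — process edges by increasing weight (ties by edge label):
B H (1): add — endpoints in different components.
B D (4): add — endpoints in different components.
A F (5): add — endpoints in different components.
B F (7): add — endpoints in different components.
C D (8): add — endpoints in different components.
H I (11): add — endpoints in different components.
D E (15): add — endpoints in different components.
A G (17): add — endpoints in different components.
MST edge set: {B H, B D, A F, B F, C D, H I, D E, A G}.
Of the listed edges, {B H, A G, C D} are in the MST → 3.

3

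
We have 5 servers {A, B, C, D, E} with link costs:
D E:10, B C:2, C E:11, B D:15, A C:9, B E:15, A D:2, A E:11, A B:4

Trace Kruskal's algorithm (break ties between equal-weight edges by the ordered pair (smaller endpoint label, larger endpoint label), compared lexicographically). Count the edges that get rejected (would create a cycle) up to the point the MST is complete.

1

Kruskal: consider edges lightest-first.
A D (2): add — endpoints in different components.
B C (2): add — endpoints in different components.
A B (4): add — endpoints in different components.
A C (9): skip — A and C already connected.
D E (10): add — endpoints in different components.
Edges rejected before the tree was complete: 1.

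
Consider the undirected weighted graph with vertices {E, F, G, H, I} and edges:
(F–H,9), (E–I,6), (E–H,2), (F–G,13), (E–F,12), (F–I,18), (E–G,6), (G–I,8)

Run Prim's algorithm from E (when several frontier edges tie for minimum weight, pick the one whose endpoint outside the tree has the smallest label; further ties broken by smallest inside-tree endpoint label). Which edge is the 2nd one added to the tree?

E-G

Grow the tree from E using Prim:
Step 1: cheapest edge leaving the tree is E–H (2); add H.
Step 2: cheapest edge leaving the tree is E–G (6); add G.
Step 3: cheapest edge leaving the tree is E–I (6); add I.
Step 4: cheapest edge leaving the tree is F–H (9); add F.
The 2nd edge added is E–G.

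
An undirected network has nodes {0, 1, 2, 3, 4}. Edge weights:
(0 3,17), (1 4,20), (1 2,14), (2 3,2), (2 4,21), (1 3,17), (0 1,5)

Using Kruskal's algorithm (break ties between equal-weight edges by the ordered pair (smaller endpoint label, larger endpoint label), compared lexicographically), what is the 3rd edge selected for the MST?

1-2

Sort edges by weight, then run Kruskal:
2 3 (2): add. Components now {0} {1} {2,3} {4}
0 1 (5): add. Components now {0,1} {2,3} {4}
1 2 (14): add. Components now {0,1,2,3} {4}
0 3 (17): skip — 0 and 3 already connected.
1 3 (17): skip — 1 and 3 already connected.
1 4 (20): add. Components now {0,1,2,3,4}
The 3rd edge added is 1 2.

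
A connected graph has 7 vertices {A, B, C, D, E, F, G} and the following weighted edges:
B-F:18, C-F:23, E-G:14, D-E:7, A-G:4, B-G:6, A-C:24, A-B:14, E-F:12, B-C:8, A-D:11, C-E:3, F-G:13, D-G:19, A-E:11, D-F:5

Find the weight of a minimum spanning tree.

Prim, starting at G.
Step 1: cheapest edge leaving the tree is A-G (4); add A.
Step 2: cheapest edge leaving the tree is B-G (6); add B.
Step 3: cheapest edge leaving the tree is B-C (8); add C.
Step 4: cheapest edge leaving the tree is C-E (3); add E.
Step 5: cheapest edge leaving the tree is D-E (7); add D.
Step 6: cheapest edge leaving the tree is D-F (5); add F.
MST edges: A-G, B-G, B-C, C-E, D-E, D-F; total weight 4+6+8+3+7+5 = 33.

33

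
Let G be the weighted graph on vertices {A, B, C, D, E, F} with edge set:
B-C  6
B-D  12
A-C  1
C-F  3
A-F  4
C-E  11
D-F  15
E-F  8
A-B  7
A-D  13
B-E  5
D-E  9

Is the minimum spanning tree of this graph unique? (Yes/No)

Kruskal: consider edges lightest-first.
A-C (1): add — endpoints in different components.
C-F (3): add — endpoints in different components.
A-F (4): skip — A and F already connected.
B-E (5): add — endpoints in different components.
B-C (6): add — endpoints in different components.
A-B (7): skip — A and B already connected.
E-F (8): skip — E and F already connected.
D-E (9): add — endpoints in different components.
Every non-tree edge has weight strictly greater than the heaviest edge on the tree path between its endpoints, so the MST is unique.

Yes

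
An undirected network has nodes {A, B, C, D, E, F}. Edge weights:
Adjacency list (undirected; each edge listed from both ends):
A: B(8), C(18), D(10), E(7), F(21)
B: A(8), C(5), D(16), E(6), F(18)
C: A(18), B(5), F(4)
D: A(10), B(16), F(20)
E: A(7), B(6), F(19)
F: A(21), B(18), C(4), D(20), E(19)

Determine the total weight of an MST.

32

Grow the tree from E using Prim:
Step 1: cheapest edge leaving the tree is B—E (6); add B.
Step 2: cheapest edge leaving the tree is B—C (5); add C.
Step 3: cheapest edge leaving the tree is C—F (4); add F.
Step 4: cheapest edge leaving the tree is A—E (7); add A.
Step 5: cheapest edge leaving the tree is A—D (10); add D.
MST edges: B—E, B—C, C—F, A—E, A—D; total weight 6+5+4+7+10 = 32.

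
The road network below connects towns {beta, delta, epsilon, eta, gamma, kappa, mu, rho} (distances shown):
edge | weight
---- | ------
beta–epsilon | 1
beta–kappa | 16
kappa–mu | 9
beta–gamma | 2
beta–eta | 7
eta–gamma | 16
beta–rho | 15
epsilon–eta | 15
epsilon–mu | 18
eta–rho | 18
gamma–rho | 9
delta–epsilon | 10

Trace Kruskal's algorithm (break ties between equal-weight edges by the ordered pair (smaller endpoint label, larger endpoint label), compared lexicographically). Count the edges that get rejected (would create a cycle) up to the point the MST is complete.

2

Kruskal: consider edges lightest-first.
beta–epsilon (1): add — endpoints in different components.
beta–gamma (2): add — endpoints in different components.
beta–eta (7): add — endpoints in different components.
gamma–rho (9): add — endpoints in different components.
kappa–mu (9): add — endpoints in different components.
delta–epsilon (10): add — endpoints in different components.
beta–rho (15): skip — rho and beta already connected.
epsilon–eta (15): skip — eta and epsilon already connected.
beta–kappa (16): add — endpoints in different components.
Edges rejected before the tree was complete: 2.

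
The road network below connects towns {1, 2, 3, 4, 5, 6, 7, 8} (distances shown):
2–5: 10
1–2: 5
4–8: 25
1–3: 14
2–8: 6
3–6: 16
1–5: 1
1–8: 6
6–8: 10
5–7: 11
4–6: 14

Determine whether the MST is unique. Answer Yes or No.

No

Kruskal: consider edges lightest-first.
1–5 (1): add — endpoints in different components.
1–2 (5): add — endpoints in different components.
1–8 (6): add — endpoints in different components.
2–8 (6): skip — 2 and 8 already connected.
2–5 (10): skip — 2 and 5 already connected.
6–8 (10): add — endpoints in different components.
5–7 (11): add — endpoints in different components.
1–3 (14): add — endpoints in different components.
4–6 (14): add — endpoints in different components.
Non-tree edge 2–8 has weight 6, equal to the heaviest edge on its tree cycle — swapping gives another MST of the same weight. Not unique.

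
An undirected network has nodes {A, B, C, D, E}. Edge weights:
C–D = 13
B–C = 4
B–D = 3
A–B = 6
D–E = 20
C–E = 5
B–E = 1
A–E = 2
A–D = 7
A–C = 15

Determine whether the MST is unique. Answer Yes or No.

Kruskal's algorithm — process edges by increasing weight (ties by edge label):
B–E (1): add — endpoints in different components.
A–E (2): add — endpoints in different components.
B–D (3): add — endpoints in different components.
B–C (4): add — endpoints in different components.
Every non-tree edge has weight strictly greater than the heaviest edge on the tree path between its endpoints, so the MST is unique.

Yes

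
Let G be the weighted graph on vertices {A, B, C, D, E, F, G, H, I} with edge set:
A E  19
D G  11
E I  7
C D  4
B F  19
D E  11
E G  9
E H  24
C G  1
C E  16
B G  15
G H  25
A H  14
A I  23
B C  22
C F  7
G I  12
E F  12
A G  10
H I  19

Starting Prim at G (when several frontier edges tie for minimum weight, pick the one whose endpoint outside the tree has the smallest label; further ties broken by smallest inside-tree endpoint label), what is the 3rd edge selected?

Prim, starting at G.
Step 1: cheapest edge leaving the tree is C G (1); add C.
Step 2: cheapest edge leaving the tree is C D (4); add D.
Step 3: cheapest edge leaving the tree is C F (7); add F.
Step 4: cheapest edge leaving the tree is E G (9); add E.
Step 5: cheapest edge leaving the tree is E I (7); add I.
Step 6: cheapest edge leaving the tree is A G (10); add A.
Step 7: cheapest edge leaving the tree is A H (14); add H.
Step 8: cheapest edge leaving the tree is B G (15); add B.
The 3rd edge added is C F.

C-F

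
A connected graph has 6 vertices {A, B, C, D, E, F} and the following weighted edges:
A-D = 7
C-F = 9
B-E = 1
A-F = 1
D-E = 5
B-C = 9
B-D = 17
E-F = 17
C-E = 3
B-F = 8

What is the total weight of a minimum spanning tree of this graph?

17

Kruskal: consider edges lightest-first.
A-F (1): add. Components now {A,F} {B} {C} {D} {E}
B-E (1): add. Components now {A,F} {B,E} {C} {D}
C-E (3): add. Components now {A,F} {B,C,E} {D}
D-E (5): add. Components now {A,F} {B,C,D,E}
A-D (7): add. Components now {A,B,C,D,E,F}
MST edges: A-F, B-E, C-E, D-E, A-D; total weight 1+1+3+5+7 = 17.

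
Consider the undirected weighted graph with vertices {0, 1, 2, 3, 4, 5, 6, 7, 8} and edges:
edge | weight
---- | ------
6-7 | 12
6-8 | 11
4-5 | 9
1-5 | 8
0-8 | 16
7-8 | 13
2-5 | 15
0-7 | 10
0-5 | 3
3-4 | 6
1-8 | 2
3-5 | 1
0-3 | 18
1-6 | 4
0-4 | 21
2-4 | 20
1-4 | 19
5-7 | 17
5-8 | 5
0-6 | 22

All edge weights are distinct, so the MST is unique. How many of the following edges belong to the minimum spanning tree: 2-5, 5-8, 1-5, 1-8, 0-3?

Kruskal's algorithm — process edges by increasing weight (ties by edge label):
3-5 (1): add — endpoints in different components.
1-8 (2): add — endpoints in different components.
0-5 (3): add — endpoints in different components.
1-6 (4): add — endpoints in different components.
5-8 (5): add — endpoints in different components.
3-4 (6): add — endpoints in different components.
1-5 (8): skip — 1 and 5 already connected.
4-5 (9): skip — 4 and 5 already connected.
0-7 (10): add — endpoints in different components.
6-8 (11): skip — 6 and 8 already connected.
6-7 (12): skip — 6 and 7 already connected.
7-8 (13): skip — 7 and 8 already connected.
2-5 (15): add — endpoints in different components.
MST edge set: {3-5, 1-8, 0-5, 1-6, 5-8, 3-4, 0-7, 2-5}.
Of the listed edges, {2-5, 5-8, 1-8} are in the MST → 3.

3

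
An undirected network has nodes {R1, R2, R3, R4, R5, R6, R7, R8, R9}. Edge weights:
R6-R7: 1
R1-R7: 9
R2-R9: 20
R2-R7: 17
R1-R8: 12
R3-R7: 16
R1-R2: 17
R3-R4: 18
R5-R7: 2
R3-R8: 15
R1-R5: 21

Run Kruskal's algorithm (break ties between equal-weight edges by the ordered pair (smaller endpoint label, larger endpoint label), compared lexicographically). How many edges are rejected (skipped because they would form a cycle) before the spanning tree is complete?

2

Kruskal's algorithm — process edges by increasing weight (ties by edge label):
R6-R7 (1): add — endpoints in different components.
R5-R7 (2): add — endpoints in different components.
R1-R7 (9): add — endpoints in different components.
R1-R8 (12): add — endpoints in different components.
R3-R8 (15): add — endpoints in different components.
R3-R7 (16): skip — R3 and R7 already connected.
R1-R2 (17): add — endpoints in different components.
R2-R7 (17): skip — R7 and R2 already connected.
R3-R4 (18): add — endpoints in different components.
R2-R9 (20): add — endpoints in different components.
Edges rejected before the tree was complete: 2.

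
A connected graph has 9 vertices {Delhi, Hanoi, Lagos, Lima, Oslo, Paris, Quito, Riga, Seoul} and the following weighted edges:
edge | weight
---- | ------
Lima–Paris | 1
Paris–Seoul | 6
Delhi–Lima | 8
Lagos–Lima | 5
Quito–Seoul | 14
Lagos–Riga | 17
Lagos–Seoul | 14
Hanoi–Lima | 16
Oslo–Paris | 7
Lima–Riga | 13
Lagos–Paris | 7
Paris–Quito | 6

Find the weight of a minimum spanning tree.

Prim, starting at Oslo.
Step 1: frontier [Oslo–Paris 7] → take Oslo–Paris (7); add Paris.
Step 2: frontier [Lima–Paris 1, Paris–Quito 6, Paris–Seoul 6, Lagos–Paris 7] → take Lima–Paris (1); add Lima.
Step 3: frontier [Lagos–Lima 5, Delhi–Lima 8, Lima–Riga 13, Hanoi–Lima 16, Paris–Quito 6, Paris–Seoul 6, Lagos–Paris 7] → take Lagos–Lima (5); add Lagos.
Step 4: frontier [Lagos–Seoul 14, Lagos–Riga 17, Delhi–Lima 8, Lima–Riga 13, Hanoi–Lima 16, Paris–Quito 6, Paris–Seoul 6] → take Paris–Quito (6); add Quito.
Step 5: frontier [Lagos–Seoul 14, Lagos–Riga 17, Delhi–Lima 8, Lima–Riga 13, Hanoi–Lima 16, Paris–Seoul 6, Quito–Seoul 14] → take Paris–Seoul (6); add Seoul.
Step 6: frontier [Lagos–Riga 17, Delhi–Lima 8, Lima–Riga 13, Hanoi–Lima 16] → take Delhi–Lima (8); add Delhi.
Step 7: frontier [Lagos–Riga 17, Lima–Riga 13, Hanoi–Lima 16] → take Lima–Riga (13); add Riga.
Step 8: frontier [Hanoi–Lima 16] → take Hanoi–Lima (16); add Hanoi.
MST edges: Oslo–Paris, Lima–Paris, Lagos–Lima, Paris–Quito, Paris–Seoul, Delhi–Lima, Lima–Riga, Hanoi–Lima; total weight 7+1+5+6+6+8+13+16 = 62.

62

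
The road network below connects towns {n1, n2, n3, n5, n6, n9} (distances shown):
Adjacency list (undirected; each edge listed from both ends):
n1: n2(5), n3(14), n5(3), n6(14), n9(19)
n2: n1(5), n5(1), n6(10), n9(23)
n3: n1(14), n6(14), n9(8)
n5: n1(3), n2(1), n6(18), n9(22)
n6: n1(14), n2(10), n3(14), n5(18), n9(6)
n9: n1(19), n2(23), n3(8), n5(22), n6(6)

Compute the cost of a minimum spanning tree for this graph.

Kruskal's algorithm — process edges by increasing weight (ties by edge label):
n2–n5 (1): add — endpoints in different components.
n1–n5 (3): add — endpoints in different components.
n1–n2 (5): skip — n2 and n1 already connected.
n6–n9 (6): add — endpoints in different components.
n3–n9 (8): add — endpoints in different components.
n2–n6 (10): add — endpoints in different components.
MST edges: n2–n5, n1–n5, n6–n9, n3–n9, n2–n6; total weight 1+3+6+8+10 = 28.

28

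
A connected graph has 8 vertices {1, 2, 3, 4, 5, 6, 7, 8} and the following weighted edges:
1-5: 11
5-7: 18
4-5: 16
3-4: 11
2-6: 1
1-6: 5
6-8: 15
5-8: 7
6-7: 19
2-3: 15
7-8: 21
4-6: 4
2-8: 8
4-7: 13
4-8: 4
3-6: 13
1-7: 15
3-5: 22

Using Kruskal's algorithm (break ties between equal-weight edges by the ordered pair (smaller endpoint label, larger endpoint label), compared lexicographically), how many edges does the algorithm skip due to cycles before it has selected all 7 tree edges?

3

Kruskal: consider edges lightest-first.
2-6 (1): add — endpoints in different components.
4-6 (4): add — endpoints in different components.
4-8 (4): add — endpoints in different components.
1-6 (5): add — endpoints in different components.
5-8 (7): add — endpoints in different components.
2-8 (8): skip — 2 and 8 already connected.
1-5 (11): skip — 1 and 5 already connected.
3-4 (11): add — endpoints in different components.
3-6 (13): skip — 3 and 6 already connected.
4-7 (13): add — endpoints in different components.
Edges rejected before the tree was complete: 3.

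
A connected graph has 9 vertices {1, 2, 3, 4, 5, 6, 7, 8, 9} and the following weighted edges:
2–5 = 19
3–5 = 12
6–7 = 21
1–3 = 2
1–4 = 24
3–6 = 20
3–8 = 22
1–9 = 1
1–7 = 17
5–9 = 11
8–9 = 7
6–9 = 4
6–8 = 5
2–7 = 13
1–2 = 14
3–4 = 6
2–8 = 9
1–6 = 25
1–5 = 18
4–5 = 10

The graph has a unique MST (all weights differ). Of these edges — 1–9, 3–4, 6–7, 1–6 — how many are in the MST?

2

Sort edges by weight, then run Kruskal:
1–9 (1): add — endpoints in different components.
1–3 (2): add — endpoints in different components.
6–9 (4): add — endpoints in different components.
6–8 (5): add — endpoints in different components.
3–4 (6): add — endpoints in different components.
8–9 (7): skip — 8 and 9 already connected.
2–8 (9): add — endpoints in different components.
4–5 (10): add — endpoints in different components.
5–9 (11): skip — 5 and 9 already connected.
3–5 (12): skip — 3 and 5 already connected.
2–7 (13): add — endpoints in different components.
MST edge set: {1–9, 1–3, 6–9, 6–8, 3–4, 2–8, 4–5, 2–7}.
Of the listed edges, {1–9, 3–4} are in the MST → 2.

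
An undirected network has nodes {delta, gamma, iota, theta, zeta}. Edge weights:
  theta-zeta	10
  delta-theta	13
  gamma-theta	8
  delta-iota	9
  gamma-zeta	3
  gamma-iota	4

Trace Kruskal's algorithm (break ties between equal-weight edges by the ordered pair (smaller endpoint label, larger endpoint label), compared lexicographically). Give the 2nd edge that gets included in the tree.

gamma-iota

Sort edges by weight, then run Kruskal:
gamma-zeta (3): add — endpoints in different components.
gamma-iota (4): add — endpoints in different components.
gamma-theta (8): add — endpoints in different components.
delta-iota (9): add — endpoints in different components.
The 2nd edge added is gamma-iota.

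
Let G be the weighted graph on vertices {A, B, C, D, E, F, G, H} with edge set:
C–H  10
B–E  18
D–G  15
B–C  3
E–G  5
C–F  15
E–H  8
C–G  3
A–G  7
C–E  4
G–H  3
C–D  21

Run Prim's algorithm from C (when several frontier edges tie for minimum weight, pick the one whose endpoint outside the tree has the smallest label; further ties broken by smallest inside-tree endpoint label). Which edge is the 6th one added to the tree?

D-G

Prim, starting at C.
Step 1: frontier [B–C 3, C–G 3, C–E 4, C–H 10, C–F 15, C–D 21] → take B–C (3); add B.
Step 2: frontier [B–E 18, C–G 3, C–E 4, C–H 10, C–F 15, C–D 21] → take C–G (3); add G.
Step 3: frontier [B–E 18, C–E 4, C–H 10, C–F 15, C–D 21, G–H 3, E–G 5, A–G 7, D–G 15] → take G–H (3); add H.
Step 4: frontier [B–E 18, C–E 4, C–F 15, C–D 21, E–G 5, A–G 7, D–G 15, E–H 8] → take C–E (4); add E.
Step 5: frontier [C–F 15, C–D 21, A–G 7, D–G 15] → take A–G (7); add A.
Step 6: frontier [C–F 15, C–D 21, D–G 15] → take D–G (15); add D.
Step 7: frontier [C–F 15] → take C–F (15); add F.
The 6th edge added is D–G.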